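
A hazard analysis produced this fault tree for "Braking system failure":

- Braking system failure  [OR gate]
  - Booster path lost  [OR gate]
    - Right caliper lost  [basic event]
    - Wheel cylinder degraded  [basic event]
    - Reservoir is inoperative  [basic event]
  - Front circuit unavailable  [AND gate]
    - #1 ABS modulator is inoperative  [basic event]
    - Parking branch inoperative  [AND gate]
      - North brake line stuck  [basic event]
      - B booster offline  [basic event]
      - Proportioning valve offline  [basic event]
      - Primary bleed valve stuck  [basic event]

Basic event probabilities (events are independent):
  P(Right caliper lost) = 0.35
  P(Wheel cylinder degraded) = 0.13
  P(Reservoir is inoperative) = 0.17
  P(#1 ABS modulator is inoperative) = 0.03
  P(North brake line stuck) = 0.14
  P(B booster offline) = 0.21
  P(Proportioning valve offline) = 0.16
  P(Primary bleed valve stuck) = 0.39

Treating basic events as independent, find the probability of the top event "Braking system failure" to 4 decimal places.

P(Booster path lost) [OR] = 1 − (1−0.35) × (1−0.13) × (1−0.17) = 0.530635
P(Parking branch inoperative) [AND] = 0.14 × 0.21 × 0.16 × 0.39 = 0.001835
P(Front circuit unavailable) [AND] = 0.03 × 0.001835 = 0.000055
P(Braking system failure) [OR] = 1 − (1−0.530635) × (1−0.000055) = 0.530661
Rounded to 4 decimal places: P(Braking system failure) ≈ 0.5307.

0.5307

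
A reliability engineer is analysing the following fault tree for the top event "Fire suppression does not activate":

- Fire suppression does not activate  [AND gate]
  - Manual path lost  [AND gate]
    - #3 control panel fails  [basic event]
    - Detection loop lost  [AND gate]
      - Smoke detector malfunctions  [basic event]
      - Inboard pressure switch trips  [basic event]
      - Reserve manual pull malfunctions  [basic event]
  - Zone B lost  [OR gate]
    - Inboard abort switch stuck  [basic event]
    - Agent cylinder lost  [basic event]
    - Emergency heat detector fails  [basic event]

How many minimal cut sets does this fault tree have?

3

Detection loop lost [AND]: one cut set from each child combined → 1 × 1 × 1 = 1 cut set(s).
Manual path lost [AND]: one cut set from each child combined → 1 × 1 = 1 cut set(s).
Zone B lost [OR]: union of children's cut sets → 3 cut set(s).
Fire suppression does not activate [AND]: one cut set from each child combined → 1 × 3 = 3 cut set(s).
Minimal cut sets: {#3 control panel fails, Inboard abort switch stuck, Inboard pressure switch trips, Reserve manual pull malfunctions, Smoke detector malfunctions}; {#3 control panel fails, Agent cylinder lost, Inboard pressure switch trips, Reserve manual pull malfunctions, Smoke detector malfunctions}; {#3 control panel fails, Emergency heat detector fails, Inboard pressure switch trips, Reserve manual pull malfunctions, Smoke detector malfunctions}.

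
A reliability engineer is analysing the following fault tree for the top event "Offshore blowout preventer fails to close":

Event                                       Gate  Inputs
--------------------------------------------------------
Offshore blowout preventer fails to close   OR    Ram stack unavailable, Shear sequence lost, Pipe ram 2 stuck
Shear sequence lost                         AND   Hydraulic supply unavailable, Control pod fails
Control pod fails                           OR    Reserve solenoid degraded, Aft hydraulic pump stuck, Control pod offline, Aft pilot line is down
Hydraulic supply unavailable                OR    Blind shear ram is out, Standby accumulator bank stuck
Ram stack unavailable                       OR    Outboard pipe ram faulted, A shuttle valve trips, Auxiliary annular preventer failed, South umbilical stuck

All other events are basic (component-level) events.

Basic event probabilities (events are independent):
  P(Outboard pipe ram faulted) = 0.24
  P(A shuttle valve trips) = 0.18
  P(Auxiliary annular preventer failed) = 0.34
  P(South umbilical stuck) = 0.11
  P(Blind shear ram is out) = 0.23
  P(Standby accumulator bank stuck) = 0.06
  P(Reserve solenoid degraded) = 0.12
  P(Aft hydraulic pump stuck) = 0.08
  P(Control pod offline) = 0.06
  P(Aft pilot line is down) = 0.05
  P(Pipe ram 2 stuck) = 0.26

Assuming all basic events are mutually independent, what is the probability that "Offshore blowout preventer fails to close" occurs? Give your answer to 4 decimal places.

0.7498

P(Ram stack unavailable) [OR] = 1 − (1−0.24) × (1−0.18) × (1−0.34) × (1−0.11) = 0.633932
P(Hydraulic supply unavailable) [OR] = 1 − (1−0.23) × (1−0.06) = 0.276200
P(Control pod fails) [OR] = 1 − (1−0.12) × (1−0.08) × (1−0.06) × (1−0.05) = 0.277027
P(Shear sequence lost) [AND] = 0.276200 × 0.277027 = 0.076515
P(Offshore blowout preventer fails to close) [OR] = 1 − (1−0.633932) × (1−0.076515) × (1−0.26) = 0.749837
Rounded to 4 decimal places: P(Offshore blowout preventer fails to close) ≈ 0.7498.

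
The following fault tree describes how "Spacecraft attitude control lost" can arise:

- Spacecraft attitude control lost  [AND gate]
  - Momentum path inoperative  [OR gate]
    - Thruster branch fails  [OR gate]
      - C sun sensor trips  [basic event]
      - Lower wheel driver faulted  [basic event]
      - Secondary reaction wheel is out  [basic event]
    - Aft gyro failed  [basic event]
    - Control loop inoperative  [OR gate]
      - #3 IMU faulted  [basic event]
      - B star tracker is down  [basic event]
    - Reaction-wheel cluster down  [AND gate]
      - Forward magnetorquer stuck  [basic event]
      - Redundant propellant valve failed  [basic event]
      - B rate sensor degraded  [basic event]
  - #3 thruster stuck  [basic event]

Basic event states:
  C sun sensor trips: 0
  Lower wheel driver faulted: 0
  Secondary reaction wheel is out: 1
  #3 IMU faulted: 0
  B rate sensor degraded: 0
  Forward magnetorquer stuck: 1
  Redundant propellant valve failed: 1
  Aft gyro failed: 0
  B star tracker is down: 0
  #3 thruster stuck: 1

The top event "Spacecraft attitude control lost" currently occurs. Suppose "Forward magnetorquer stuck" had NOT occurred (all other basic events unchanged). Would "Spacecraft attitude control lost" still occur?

Counterfactual: set "Forward magnetorquer stuck" to not occurred.
Thruster branch fails [OR]: C sun sensor trips=not, Lower wheel driver faulted=not, Secondary reaction wheel is out=occurs → at least one input occurs → occurs.
Control loop inoperative [OR]: #3 IMU faulted=not, B star tracker is down=not → no input occurs → does not occur.
Reaction-wheel cluster down [AND]: Forward magnetorquer stuck=not, Redundant propellant valve failed=occurs, B rate sensor degraded=not → not all inputs occur → does not occur.
Momentum path inoperative [OR]: Thruster branch fails=occurs, Aft gyro failed=not, Control loop inoperative=not, Reaction-wheel cluster down=not → at least one input occurs → occurs.
Spacecraft attitude control lost [AND]: Momentum path inoperative=occurs, #3 thruster stuck=occurs → all inputs occur → occurs.

Yes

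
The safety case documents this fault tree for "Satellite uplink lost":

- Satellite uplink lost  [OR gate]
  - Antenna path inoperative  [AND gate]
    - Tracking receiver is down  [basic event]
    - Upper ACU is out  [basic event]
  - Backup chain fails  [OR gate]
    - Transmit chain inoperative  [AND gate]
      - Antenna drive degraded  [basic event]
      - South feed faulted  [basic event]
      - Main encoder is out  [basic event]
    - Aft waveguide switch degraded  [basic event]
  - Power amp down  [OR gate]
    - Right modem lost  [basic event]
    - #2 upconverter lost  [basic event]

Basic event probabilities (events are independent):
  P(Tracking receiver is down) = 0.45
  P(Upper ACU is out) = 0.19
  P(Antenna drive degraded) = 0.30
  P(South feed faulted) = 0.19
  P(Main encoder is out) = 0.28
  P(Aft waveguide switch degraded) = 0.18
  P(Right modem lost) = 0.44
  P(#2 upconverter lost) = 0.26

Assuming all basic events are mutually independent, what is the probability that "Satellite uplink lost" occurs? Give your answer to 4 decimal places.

0.6942

P(Antenna path inoperative) [AND] = 0.45 × 0.19 = 0.085500
P(Transmit chain inoperative) [AND] = 0.30 × 0.19 × 0.28 = 0.015960
P(Backup chain fails) [OR] = 1 − (1−0.015960) × (1−0.18) = 0.193087
P(Power amp down) [OR] = 1 − (1−0.44) × (1−0.26) = 0.585600
P(Satellite uplink lost) [OR] = 1 − (1−0.085500) × (1−0.193087) × (1−0.585600) = 0.694205
Rounded to 4 decimal places: P(Satellite uplink lost) ≈ 0.6942.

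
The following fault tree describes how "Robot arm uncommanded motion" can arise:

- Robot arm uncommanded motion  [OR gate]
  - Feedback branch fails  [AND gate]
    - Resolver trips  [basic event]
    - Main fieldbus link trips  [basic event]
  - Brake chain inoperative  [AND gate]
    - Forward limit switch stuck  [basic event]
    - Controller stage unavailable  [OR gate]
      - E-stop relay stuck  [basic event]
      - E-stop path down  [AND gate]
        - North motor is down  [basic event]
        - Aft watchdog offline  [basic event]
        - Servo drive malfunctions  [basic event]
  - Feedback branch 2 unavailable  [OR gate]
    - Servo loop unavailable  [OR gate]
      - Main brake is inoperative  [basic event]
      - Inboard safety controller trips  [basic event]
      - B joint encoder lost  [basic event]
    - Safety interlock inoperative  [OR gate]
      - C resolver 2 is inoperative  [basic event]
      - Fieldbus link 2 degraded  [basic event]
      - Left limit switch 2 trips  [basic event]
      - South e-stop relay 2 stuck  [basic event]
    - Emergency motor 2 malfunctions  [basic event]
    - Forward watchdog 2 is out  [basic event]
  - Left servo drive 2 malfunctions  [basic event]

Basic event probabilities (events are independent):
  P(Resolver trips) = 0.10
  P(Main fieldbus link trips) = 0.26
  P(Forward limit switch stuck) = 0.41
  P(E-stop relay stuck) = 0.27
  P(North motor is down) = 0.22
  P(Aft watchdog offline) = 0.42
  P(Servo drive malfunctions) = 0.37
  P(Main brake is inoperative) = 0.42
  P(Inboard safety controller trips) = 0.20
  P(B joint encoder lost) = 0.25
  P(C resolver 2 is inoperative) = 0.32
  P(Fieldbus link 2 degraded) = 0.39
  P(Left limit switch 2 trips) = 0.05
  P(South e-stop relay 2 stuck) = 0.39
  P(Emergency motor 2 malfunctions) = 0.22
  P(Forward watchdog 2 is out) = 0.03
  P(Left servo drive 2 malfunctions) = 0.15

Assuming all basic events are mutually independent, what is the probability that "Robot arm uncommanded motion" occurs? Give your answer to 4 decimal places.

0.9539

P(Feedback branch fails) [AND] = 0.10 × 0.26 = 0.026000
P(E-stop path down) [AND] = 0.22 × 0.42 × 0.37 = 0.034188
P(Controller stage unavailable) [OR] = 1 − (1−0.27) × (1−0.034188) = 0.294957
P(Brake chain inoperative) [AND] = 0.41 × 0.294957 = 0.120932
P(Servo loop unavailable) [OR] = 1 − (1−0.42) × (1−0.20) × (1−0.25) = 0.652000
P(Safety interlock inoperative) [OR] = 1 − (1−0.32) × (1−0.39) × (1−0.05) × (1−0.39) = 0.759623
P(Feedback branch 2 unavailable) [OR] = 1 − (1−0.652000) × (1−0.759623) × (1−0.22) × (1−0.03) = 0.936710
P(Robot arm uncommanded motion) [OR] = 1 − (1−0.026000) × (1−0.120932) × (1−0.936710) × (1−0.15) = 0.953939
Rounded to 4 decimal places: P(Robot arm uncommanded motion) ≈ 0.9539.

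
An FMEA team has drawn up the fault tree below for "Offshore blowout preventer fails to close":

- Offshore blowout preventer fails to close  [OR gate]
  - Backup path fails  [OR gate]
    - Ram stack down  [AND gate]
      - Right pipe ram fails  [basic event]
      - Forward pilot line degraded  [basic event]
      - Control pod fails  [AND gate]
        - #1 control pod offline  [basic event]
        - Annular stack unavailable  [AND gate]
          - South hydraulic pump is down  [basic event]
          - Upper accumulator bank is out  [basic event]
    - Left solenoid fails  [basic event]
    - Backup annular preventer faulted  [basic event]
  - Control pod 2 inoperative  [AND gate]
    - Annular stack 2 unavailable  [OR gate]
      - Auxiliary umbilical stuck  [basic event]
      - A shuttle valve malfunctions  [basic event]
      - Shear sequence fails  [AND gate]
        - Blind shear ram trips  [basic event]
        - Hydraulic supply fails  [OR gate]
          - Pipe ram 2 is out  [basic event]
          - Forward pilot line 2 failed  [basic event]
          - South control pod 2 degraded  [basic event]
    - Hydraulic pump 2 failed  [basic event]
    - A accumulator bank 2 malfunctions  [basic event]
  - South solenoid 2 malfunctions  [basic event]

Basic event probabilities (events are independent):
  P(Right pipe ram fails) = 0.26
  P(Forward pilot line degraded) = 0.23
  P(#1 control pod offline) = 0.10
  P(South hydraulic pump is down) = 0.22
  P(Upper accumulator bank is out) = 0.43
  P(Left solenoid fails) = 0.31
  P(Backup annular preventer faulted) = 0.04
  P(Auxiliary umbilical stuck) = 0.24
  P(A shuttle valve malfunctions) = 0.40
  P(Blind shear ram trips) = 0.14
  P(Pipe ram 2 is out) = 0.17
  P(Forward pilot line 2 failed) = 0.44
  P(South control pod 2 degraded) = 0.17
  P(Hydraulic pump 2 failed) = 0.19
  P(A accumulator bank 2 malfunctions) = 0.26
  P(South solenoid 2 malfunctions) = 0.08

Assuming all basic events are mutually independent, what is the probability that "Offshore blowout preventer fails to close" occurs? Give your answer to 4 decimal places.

P(Annular stack unavailable) [AND] = 0.22 × 0.43 = 0.094600
P(Control pod fails) [AND] = 0.10 × 0.094600 = 0.009460
P(Ram stack down) [AND] = 0.26 × 0.23 × 0.009460 = 0.000566
P(Backup path fails) [OR] = 1 − (1−0.000566) × (1−0.31) × (1−0.04) = 0.337975
P(Hydraulic supply fails) [OR] = 1 − (1−0.17) × (1−0.44) × (1−0.17) = 0.614216
P(Shear sequence fails) [AND] = 0.14 × 0.614216 = 0.085990
P(Annular stack 2 unavailable) [OR] = 1 − (1−0.24) × (1−0.40) × (1−0.085990) = 0.583211
P(Control pod 2 inoperative) [AND] = 0.583211 × 0.19 × 0.26 = 0.028811
P(Offshore blowout preventer fails to close) [OR] = 1 − (1−0.337975) × (1−0.028811) × (1−0.08) = 0.408485
Rounded to 4 decimal places: P(Offshore blowout preventer fails to close) ≈ 0.4085.

0.4085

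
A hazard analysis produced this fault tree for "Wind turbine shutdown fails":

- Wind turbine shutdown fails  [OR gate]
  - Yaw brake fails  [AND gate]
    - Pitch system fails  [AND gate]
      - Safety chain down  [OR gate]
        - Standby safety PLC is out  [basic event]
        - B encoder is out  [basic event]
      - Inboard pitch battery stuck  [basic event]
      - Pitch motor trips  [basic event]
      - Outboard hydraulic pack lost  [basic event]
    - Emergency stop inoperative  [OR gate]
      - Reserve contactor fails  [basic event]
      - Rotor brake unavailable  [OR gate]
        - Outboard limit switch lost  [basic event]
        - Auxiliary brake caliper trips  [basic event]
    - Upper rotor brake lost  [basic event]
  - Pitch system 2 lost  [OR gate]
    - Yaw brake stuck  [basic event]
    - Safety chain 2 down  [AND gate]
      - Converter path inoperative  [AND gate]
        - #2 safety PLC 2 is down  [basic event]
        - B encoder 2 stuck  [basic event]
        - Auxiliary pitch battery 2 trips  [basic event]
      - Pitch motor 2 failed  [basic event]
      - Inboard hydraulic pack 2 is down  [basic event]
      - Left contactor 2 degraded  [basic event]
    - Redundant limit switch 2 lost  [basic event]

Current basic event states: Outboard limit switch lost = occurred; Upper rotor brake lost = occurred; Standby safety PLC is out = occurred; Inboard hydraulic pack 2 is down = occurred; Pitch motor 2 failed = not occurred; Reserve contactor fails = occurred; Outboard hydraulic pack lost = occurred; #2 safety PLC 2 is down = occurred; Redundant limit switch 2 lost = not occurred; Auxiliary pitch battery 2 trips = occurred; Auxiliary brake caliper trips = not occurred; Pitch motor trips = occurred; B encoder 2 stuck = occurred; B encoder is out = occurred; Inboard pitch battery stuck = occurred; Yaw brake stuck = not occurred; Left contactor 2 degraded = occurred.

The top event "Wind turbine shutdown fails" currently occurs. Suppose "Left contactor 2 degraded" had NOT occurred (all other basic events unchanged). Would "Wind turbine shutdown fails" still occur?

Counterfactual: set "Left contactor 2 degraded" to not occurred.
Safety chain down [OR]: Standby safety PLC is out=occurs, B encoder is out=occurs → at least one input occurs → occurs.
Pitch system fails [AND]: Safety chain down=occurs, Inboard pitch battery stuck=occurs, Pitch motor trips=occurs, Outboard hydraulic pack lost=occurs → all inputs occur → occurs.
Rotor brake unavailable [OR]: Outboard limit switch lost=occurs, Auxiliary brake caliper trips=not → at least one input occurs → occurs.
Emergency stop inoperative [OR]: Reserve contactor fails=occurs, Rotor brake unavailable=occurs → at least one input occurs → occurs.
Yaw brake fails [AND]: Pitch system fails=occurs, Emergency stop inoperative=occurs, Upper rotor brake lost=occurs → all inputs occur → occurs.
Converter path inoperative [AND]: #2 safety PLC 2 is down=occurs, B encoder 2 stuck=occurs, Auxiliary pitch battery 2 trips=occurs → all inputs occur → occurs.
Safety chain 2 down [AND]: Converter path inoperative=occurs, Pitch motor 2 failed=not, Inboard hydraulic pack 2 is down=occurs, Left contactor 2 degraded=not → not all inputs occur → does not occur.
Pitch system 2 lost [OR]: Yaw brake stuck=not, Safety chain 2 down=not, Redundant limit switch 2 lost=not → no input occurs → does not occur.
Wind turbine shutdown fails [OR]: Yaw brake fails=occurs, Pitch system 2 lost=not → at least one input occurs → occurs.

Yes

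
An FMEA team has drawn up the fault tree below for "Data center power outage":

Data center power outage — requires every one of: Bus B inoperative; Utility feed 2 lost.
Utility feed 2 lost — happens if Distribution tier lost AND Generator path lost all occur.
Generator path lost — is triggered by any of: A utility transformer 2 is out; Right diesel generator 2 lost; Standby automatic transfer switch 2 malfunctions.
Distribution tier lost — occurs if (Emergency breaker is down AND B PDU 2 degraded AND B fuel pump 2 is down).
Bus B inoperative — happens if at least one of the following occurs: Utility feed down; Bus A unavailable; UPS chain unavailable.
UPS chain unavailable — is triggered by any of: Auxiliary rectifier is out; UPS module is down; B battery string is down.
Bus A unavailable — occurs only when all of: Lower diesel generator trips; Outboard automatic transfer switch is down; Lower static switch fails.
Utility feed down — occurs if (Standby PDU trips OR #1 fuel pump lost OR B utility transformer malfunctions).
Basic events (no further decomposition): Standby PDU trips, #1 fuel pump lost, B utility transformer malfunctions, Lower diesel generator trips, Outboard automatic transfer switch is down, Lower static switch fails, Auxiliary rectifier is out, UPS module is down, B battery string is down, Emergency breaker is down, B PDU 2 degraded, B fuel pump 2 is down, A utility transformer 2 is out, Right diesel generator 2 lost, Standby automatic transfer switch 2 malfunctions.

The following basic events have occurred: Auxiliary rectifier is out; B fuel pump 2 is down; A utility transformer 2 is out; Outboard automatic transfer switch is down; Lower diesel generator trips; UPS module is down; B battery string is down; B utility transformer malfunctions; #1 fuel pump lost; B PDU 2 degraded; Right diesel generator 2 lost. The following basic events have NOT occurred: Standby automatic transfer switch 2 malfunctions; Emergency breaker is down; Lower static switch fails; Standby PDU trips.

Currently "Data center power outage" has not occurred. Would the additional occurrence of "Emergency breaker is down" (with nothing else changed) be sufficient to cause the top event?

Yes

Counterfactual: set "Emergency breaker is down" to occurred.
Utility feed down [OR]: Standby PDU trips=not, #1 fuel pump lost=occurs, B utility transformer malfunctions=occurs → at least one input occurs → occurs.
Bus A unavailable [AND]: Lower diesel generator trips=occurs, Outboard automatic transfer switch is down=occurs, Lower static switch fails=not → not all inputs occur → does not occur.
UPS chain unavailable [OR]: Auxiliary rectifier is out=occurs, UPS module is down=occurs, B battery string is down=occurs → at least one input occurs → occurs.
Bus B inoperative [OR]: Utility feed down=occurs, Bus A unavailable=not, UPS chain unavailable=occurs → at least one input occurs → occurs.
Distribution tier lost [AND]: Emergency breaker is down=occurs, B PDU 2 degraded=occurs, B fuel pump 2 is down=occurs → all inputs occur → occurs.
Generator path lost [OR]: A utility transformer 2 is out=occurs, Right diesel generator 2 lost=occurs, Standby automatic transfer switch 2 malfunctions=not → at least one input occurs → occurs.
Utility feed 2 lost [AND]: Distribution tier lost=occurs, Generator path lost=occurs → all inputs occur → occurs.
Data center power outage [AND]: Bus B inoperative=occurs, Utility feed 2 lost=occurs → all inputs occur → occurs.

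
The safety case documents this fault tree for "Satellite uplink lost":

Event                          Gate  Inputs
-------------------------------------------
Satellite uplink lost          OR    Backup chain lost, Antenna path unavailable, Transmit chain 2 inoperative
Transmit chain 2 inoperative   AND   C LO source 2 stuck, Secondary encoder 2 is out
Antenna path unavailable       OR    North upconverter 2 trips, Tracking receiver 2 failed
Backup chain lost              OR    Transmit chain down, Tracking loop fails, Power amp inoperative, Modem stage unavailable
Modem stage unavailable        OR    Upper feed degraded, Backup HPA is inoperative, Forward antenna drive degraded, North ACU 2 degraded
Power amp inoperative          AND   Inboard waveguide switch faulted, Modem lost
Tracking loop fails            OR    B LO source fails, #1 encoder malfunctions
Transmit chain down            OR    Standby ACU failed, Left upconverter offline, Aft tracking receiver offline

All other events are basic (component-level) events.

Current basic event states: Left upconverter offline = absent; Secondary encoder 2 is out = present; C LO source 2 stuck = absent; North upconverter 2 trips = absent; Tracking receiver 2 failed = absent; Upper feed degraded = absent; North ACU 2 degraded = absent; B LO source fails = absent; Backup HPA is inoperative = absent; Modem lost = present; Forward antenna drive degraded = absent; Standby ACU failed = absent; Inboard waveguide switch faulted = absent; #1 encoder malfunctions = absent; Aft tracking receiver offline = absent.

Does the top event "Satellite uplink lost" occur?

No

Transmit chain down [OR]: Standby ACU failed=not, Left upconverter offline=not, Aft tracking receiver offline=not → no input occurs → does not occur.
Tracking loop fails [OR]: B LO source fails=not, #1 encoder malfunctions=not → no input occurs → does not occur.
Power amp inoperative [AND]: Inboard waveguide switch faulted=not, Modem lost=occurs → not all inputs occur → does not occur.
Modem stage unavailable [OR]: Upper feed degraded=not, Backup HPA is inoperative=not, Forward antenna drive degraded=not, North ACU 2 degraded=not → no input occurs → does not occur.
Backup chain lost [OR]: Transmit chain down=not, Tracking loop fails=not, Power amp inoperative=not, Modem stage unavailable=not → no input occurs → does not occur.
Antenna path unavailable [OR]: North upconverter 2 trips=not, Tracking receiver 2 failed=not → no input occurs → does not occur.
Transmit chain 2 inoperative [AND]: C LO source 2 stuck=not, Secondary encoder 2 is out=occurs → not all inputs occur → does not occur.
Satellite uplink lost [OR]: Backup chain lost=not, Antenna path unavailable=not, Transmit chain 2 inoperative=not → no input occurs → does not occur.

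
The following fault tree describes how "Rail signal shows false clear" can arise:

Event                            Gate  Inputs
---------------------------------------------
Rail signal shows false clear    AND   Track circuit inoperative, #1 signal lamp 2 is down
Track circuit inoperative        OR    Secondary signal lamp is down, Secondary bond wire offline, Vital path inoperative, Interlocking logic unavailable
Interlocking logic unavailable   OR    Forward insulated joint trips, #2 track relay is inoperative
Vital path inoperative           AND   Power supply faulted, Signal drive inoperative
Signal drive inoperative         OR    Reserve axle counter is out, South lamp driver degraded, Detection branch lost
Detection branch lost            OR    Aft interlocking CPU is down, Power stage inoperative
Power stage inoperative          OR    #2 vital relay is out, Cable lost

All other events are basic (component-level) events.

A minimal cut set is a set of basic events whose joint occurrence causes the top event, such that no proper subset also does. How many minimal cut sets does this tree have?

9

Power stage inoperative [OR]: union of children's cut sets → 2 cut set(s).
Detection branch lost [OR]: union of children's cut sets → 3 cut set(s).
Signal drive inoperative [OR]: union of children's cut sets → 5 cut set(s).
Vital path inoperative [AND]: one cut set from each child combined → 1 × 5 = 5 cut set(s).
Interlocking logic unavailable [OR]: union of children's cut sets → 2 cut set(s).
Track circuit inoperative [OR]: union of children's cut sets → 9 cut set(s).
Rail signal shows false clear [AND]: one cut set from each child combined → 9 × 1 = 9 cut set(s).
Minimal cut sets: {#1 signal lamp 2 is down, Secondary signal lamp is down}; {#1 signal lamp 2 is down, Secondary bond wire offline}; {#1 signal lamp 2 is down, Power supply faulted, Reserve axle counter is out}; {#1 signal lamp 2 is down, Power supply faulted, South lamp driver degraded}; {#1 signal lamp 2 is down, Aft interlocking CPU is down, Power supply faulted}; {#1 signal lamp 2 is down, #2 vital relay is out, Power supply faulted}; {#1 signal lamp 2 is down, Cable lost, Power supply faulted}; {#1 signal lamp 2 is down, Forward insulated joint trips}; {#1 signal lamp 2 is down, #2 track relay is inoperative}.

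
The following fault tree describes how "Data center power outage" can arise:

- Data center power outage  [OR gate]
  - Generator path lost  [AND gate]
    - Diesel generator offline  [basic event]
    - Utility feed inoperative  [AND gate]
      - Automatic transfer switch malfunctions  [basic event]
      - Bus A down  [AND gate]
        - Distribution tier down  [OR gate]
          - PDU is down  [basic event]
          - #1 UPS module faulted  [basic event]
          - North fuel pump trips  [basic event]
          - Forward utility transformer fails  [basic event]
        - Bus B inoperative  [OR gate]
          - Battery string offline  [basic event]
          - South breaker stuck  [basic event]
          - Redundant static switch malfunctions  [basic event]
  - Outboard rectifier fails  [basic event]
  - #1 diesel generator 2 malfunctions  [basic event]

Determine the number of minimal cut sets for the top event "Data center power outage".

Distribution tier down [OR]: union of children's cut sets → 4 cut set(s).
Bus B inoperative [OR]: union of children's cut sets → 3 cut set(s).
Bus A down [AND]: one cut set from each child combined → 4 × 3 = 12 cut set(s).
Utility feed inoperative [AND]: one cut set from each child combined → 1 × 12 = 12 cut set(s).
Generator path lost [AND]: one cut set from each child combined → 1 × 12 = 12 cut set(s).
Data center power outage [OR]: union of children's cut sets → 14 cut set(s).

14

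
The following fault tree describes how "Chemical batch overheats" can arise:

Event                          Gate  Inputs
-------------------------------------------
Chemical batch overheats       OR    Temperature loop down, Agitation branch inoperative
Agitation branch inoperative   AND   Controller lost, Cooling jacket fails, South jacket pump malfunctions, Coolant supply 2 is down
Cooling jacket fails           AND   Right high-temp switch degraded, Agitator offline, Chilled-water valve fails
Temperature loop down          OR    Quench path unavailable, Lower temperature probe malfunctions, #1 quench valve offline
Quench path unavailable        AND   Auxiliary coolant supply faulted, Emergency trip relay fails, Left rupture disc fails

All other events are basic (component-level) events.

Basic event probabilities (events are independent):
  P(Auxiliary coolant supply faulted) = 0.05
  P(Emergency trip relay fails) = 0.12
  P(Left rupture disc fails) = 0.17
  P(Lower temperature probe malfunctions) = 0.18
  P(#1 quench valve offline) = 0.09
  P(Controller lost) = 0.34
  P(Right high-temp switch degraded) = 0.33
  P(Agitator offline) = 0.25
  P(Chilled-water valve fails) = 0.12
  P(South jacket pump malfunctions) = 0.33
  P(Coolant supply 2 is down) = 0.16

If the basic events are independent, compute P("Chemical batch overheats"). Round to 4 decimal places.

P(Quench path unavailable) [AND] = 0.05 × 0.12 × 0.17 = 0.001020
P(Temperature loop down) [OR] = 1 − (1−0.001020) × (1−0.18) × (1−0.09) = 0.254561
P(Cooling jacket fails) [AND] = 0.33 × 0.25 × 0.12 = 0.009900
P(Agitation branch inoperative) [AND] = 0.34 × 0.009900 × 0.33 × 0.16 = 0.000178
P(Chemical batch overheats) [OR] = 1 − (1−0.254561) × (1−0.000178) = 0.254694
Rounded to 4 decimal places: P(Chemical batch overheats) ≈ 0.2547.

0.2547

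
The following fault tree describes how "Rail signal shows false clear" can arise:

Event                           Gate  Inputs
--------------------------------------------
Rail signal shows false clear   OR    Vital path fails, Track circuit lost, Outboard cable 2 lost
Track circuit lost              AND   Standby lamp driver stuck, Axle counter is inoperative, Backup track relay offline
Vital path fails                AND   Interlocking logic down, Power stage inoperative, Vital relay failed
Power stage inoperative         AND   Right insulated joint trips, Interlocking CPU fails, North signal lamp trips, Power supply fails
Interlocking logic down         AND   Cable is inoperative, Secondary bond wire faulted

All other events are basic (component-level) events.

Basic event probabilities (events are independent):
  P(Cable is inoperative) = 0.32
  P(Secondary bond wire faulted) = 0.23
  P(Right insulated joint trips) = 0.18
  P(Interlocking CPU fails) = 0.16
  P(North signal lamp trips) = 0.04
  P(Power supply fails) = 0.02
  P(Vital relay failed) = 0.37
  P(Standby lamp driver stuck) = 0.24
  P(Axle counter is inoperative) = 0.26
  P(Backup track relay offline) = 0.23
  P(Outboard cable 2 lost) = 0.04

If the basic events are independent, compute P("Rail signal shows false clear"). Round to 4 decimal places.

0.0538

P(Interlocking logic down) [AND] = 0.32 × 0.23 = 0.073600
P(Power stage inoperative) [AND] = 0.18 × 0.16 × 0.04 × 0.02 = 0.000023
P(Vital path fails) [AND] = 0.073600 × 0.000023 × 0.37 = 0.000001
P(Track circuit lost) [AND] = 0.24 × 0.26 × 0.23 = 0.014352
P(Rail signal shows false clear) [OR] = 1 − (1−0.000001) × (1−0.014352) × (1−0.04) = 0.053779
Rounded to 4 decimal places: P(Rail signal shows false clear) ≈ 0.0538.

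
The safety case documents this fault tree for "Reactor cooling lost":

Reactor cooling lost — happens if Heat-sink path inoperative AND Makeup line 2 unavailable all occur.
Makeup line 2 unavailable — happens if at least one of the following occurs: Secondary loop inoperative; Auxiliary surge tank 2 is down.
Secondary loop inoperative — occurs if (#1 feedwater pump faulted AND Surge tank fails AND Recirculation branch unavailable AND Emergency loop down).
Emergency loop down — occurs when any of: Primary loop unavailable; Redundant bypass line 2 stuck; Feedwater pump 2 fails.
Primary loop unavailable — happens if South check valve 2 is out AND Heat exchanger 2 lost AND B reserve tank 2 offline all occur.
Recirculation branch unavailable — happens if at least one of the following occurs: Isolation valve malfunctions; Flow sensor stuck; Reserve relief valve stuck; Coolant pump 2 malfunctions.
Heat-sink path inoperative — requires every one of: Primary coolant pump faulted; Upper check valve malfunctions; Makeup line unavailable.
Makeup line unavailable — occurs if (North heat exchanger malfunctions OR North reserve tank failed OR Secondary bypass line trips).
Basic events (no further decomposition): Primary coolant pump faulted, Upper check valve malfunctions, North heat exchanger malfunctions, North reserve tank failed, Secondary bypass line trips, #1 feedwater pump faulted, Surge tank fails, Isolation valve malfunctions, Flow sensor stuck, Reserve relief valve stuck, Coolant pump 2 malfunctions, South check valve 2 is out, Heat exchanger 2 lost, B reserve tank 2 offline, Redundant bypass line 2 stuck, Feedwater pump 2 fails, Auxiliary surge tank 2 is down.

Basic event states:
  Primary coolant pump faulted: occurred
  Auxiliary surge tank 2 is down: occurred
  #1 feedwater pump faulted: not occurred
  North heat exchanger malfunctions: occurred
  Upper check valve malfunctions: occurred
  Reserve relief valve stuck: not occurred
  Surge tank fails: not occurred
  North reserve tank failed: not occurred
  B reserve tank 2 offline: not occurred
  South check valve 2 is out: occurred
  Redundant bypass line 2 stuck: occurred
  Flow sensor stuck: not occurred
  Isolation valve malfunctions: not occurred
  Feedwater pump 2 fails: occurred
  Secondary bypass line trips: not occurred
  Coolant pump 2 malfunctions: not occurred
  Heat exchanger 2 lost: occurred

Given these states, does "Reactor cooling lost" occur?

Yes

Makeup line unavailable [OR]: North heat exchanger malfunctions=occurs, North reserve tank failed=not, Secondary bypass line trips=not → at least one input occurs → occurs.
Heat-sink path inoperative [AND]: Primary coolant pump faulted=occurs, Upper check valve malfunctions=occurs, Makeup line unavailable=occurs → all inputs occur → occurs.
Recirculation branch unavailable [OR]: Isolation valve malfunctions=not, Flow sensor stuck=not, Reserve relief valve stuck=not, Coolant pump 2 malfunctions=not → no input occurs → does not occur.
Primary loop unavailable [AND]: South check valve 2 is out=occurs, Heat exchanger 2 lost=occurs, B reserve tank 2 offline=not → not all inputs occur → does not occur.
Emergency loop down [OR]: Primary loop unavailable=not, Redundant bypass line 2 stuck=occurs, Feedwater pump 2 fails=occurs → at least one input occurs → occurs.
Secondary loop inoperative [AND]: #1 feedwater pump faulted=not, Surge tank fails=not, Recirculation branch unavailable=not, Emergency loop down=occurs → not all inputs occur → does not occur.
Makeup line 2 unavailable [OR]: Secondary loop inoperative=not, Auxiliary surge tank 2 is down=occurs → at least one input occurs → occurs.
Reactor cooling lost [AND]: Heat-sink path inoperative=occurs, Makeup line 2 unavailable=occurs → all inputs occur → occurs.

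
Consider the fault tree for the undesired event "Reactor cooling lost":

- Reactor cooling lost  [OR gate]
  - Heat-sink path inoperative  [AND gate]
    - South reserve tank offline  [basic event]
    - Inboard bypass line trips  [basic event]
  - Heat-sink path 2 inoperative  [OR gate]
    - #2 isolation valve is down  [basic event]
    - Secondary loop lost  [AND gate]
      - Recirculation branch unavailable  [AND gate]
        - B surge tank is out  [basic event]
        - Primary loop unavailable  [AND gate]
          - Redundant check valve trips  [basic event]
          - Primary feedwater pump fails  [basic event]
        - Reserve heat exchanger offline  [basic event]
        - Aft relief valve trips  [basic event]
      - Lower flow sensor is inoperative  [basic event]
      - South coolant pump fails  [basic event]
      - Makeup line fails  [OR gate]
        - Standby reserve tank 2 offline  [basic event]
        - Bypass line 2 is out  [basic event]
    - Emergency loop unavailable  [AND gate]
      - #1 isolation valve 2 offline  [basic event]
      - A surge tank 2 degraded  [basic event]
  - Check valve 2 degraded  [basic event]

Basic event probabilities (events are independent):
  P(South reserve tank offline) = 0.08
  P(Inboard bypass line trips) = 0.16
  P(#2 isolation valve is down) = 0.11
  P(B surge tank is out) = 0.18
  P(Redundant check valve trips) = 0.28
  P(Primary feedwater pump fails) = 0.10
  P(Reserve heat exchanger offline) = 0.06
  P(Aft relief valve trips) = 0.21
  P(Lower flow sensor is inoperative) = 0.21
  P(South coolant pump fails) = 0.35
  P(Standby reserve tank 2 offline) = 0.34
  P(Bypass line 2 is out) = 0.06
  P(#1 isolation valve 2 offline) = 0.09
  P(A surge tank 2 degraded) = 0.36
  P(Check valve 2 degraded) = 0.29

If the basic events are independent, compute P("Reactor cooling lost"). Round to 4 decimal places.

P(Heat-sink path inoperative) [AND] = 0.08 × 0.16 = 0.012800
P(Primary loop unavailable) [AND] = 0.28 × 0.10 = 0.028000
P(Recirculation branch unavailable) [AND] = 0.18 × 0.028000 × 0.06 × 0.21 = 0.000064
P(Makeup line fails) [OR] = 1 − (1−0.34) × (1−0.06) = 0.379600
P(Secondary loop lost) [AND] = 0.000064 × 0.21 × 0.35 × 0.379600 = 0.000002
P(Emergency loop unavailable) [AND] = 0.09 × 0.36 = 0.032400
P(Heat-sink path 2 inoperative) [OR] = 1 − (1−0.11) × (1−0.000002) × (1−0.032400) = 0.138838
P(Reactor cooling lost) [OR] = 1 − (1−0.012800) × (1−0.138838) × (1−0.29) = 0.396401
Rounded to 4 decimal places: P(Reactor cooling lost) ≈ 0.3964.

0.3964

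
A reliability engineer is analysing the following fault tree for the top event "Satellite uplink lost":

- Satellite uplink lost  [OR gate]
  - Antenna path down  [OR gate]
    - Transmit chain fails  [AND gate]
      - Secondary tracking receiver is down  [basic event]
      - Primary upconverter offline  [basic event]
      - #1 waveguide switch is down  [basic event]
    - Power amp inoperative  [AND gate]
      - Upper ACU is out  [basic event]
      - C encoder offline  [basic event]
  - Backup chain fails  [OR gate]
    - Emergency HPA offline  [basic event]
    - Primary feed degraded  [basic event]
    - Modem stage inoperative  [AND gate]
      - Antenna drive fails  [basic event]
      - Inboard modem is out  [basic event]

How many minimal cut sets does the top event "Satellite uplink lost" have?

5

Transmit chain fails [AND]: one cut set from each child combined → 1 × 1 × 1 = 1 cut set(s).
Power amp inoperative [AND]: one cut set from each child combined → 1 × 1 = 1 cut set(s).
Antenna path down [OR]: union of children's cut sets → 2 cut set(s).
Modem stage inoperative [AND]: one cut set from each child combined → 1 × 1 = 1 cut set(s).
Backup chain fails [OR]: union of children's cut sets → 3 cut set(s).
Satellite uplink lost [OR]: union of children's cut sets → 5 cut set(s).
Minimal cut sets: {#1 waveguide switch is down, Primary upconverter offline, Secondary tracking receiver is down}; {C encoder offline, Upper ACU is out}; {Emergency HPA offline}; {Primary feed degraded}; {Antenna drive fails, Inboard modem is out}.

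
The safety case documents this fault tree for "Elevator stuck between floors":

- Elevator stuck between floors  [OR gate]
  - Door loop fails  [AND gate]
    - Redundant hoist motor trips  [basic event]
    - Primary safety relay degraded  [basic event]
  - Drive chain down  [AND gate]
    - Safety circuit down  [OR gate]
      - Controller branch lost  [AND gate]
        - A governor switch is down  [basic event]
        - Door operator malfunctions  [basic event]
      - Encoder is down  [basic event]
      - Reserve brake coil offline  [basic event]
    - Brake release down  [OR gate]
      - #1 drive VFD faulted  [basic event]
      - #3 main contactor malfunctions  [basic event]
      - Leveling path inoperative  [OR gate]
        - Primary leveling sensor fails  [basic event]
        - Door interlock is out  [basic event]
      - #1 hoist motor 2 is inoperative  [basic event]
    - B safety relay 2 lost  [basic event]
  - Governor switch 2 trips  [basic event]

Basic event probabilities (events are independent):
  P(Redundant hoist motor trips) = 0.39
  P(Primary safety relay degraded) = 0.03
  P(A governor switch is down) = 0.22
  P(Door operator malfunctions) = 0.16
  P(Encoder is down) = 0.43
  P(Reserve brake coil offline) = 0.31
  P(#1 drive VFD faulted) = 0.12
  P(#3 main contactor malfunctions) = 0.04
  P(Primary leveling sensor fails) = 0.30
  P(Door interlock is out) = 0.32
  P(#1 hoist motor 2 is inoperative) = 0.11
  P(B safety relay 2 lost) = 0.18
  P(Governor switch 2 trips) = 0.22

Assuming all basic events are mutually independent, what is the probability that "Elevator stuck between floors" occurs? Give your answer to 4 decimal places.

P(Door loop fails) [AND] = 0.39 × 0.03 = 0.011700
P(Controller branch lost) [AND] = 0.22 × 0.16 = 0.035200
P(Safety circuit down) [OR] = 1 − (1−0.035200) × (1−0.43) × (1−0.31) = 0.620544
P(Leveling path inoperative) [OR] = 1 − (1−0.30) × (1−0.32) = 0.524000
P(Brake release down) [OR] = 1 − (1−0.12) × (1−0.04) × (1−0.524000) × (1−0.11) = 0.642109
P(Drive chain down) [AND] = 0.620544 × 0.642109 × 0.18 = 0.071722
P(Elevator stuck between floors) [OR] = 1 − (1−0.011700) × (1−0.071722) × (1−0.22) = 0.284415
Rounded to 4 decimal places: P(Elevator stuck between floors) ≈ 0.2844.

0.2844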